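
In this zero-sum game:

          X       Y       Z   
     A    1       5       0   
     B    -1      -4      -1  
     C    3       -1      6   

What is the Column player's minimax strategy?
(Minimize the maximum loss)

Column should play X, value = 3

Work:
Column player minimizes Row's maximum payoff:
Column X: max payoff to Row = 3
Column Y: max payoff to Row = 5
Column Z: max payoff to Row = 6
Minimum is 3, achieved by column X.
Minimax strategy: X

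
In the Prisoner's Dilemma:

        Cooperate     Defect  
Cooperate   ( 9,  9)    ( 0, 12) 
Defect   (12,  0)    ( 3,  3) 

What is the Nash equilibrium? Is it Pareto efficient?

(Defect, Defect) is NE; not Pareto efficient

Work:
Defect dominates Cooperate for both players:
If P2 cooperates: Defect (12) > Cooperate (9)
If P2 defects: Defect (3) > Cooperate (0)
NE: (Defect, Defect) with payoff (3, 3)
But (Cooperate, Cooperate) = (9, 9) Pareto dominates (3, 3)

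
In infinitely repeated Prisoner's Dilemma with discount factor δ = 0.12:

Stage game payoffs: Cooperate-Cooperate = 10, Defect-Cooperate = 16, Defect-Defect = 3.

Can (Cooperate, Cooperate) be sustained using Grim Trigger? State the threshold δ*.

δ* = 0.4615; since δ = 0.12 < 0.4615, cooperation cannot be sustained

Work:
For Grim Trigger:
Cooperate forever: 10/(1-δ)
Defect then punished: 16 + 3·δ/(1-δ)
Need: 10/(1-δ) ≥ 16 + 3·δ/(1-δ)
Solving: δ ≥ (T-R)/(T-P) = (16-10)/(16-3) = 0.4615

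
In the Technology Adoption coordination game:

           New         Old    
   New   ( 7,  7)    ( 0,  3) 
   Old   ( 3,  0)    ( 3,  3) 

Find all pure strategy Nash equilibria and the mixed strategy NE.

Pure NE: (New, New) and (Old, Old); Mixed NE: p = 0.4286, q = 0.4286

Work:
Check pure NE:
(New, New): (7, 7) - no unilateral deviation beneficial
(Old, Old): (3, 3) - no unilateral deviation beneficial
Mixed NE: P1 plays New with p = 0.4286, P2 plays New with q = 0.4286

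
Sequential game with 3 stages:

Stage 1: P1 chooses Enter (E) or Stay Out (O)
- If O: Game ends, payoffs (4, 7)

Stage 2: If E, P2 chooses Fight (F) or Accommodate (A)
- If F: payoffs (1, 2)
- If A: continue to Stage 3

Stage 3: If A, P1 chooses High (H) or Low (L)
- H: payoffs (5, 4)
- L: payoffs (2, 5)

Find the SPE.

SPE: (E, A, H); Outcome (5, 4)

Work:
Stage 3: P1 chooses H (5 vs 2)
Stage 2: P2: F->2, A->4 (anticipating H). Choose A
Stage 1: P1: O->4, E->5 (anticipating A, H). Choose E
SPE path: E -> A -> H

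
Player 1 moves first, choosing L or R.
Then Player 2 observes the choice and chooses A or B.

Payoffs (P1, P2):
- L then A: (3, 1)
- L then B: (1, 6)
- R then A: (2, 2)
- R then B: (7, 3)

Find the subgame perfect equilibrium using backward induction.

P1 plays R, P2 plays B after L and B after R; Payoff (7, 3)

Work:
Backward induction:
After L: P2 chooses B → P1 gets 1
After R: P2 chooses B → P1 gets 7
P1 chooses R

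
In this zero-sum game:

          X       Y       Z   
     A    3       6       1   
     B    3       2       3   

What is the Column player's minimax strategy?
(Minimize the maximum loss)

Column should play X or Z (all achieve the minimum), value = 3

Work:
Column player minimizes Row's maximum payoff:
Column X: max payoff to Row = 3
Column Y: max payoff to Row = 6
Column Z: max payoff to Row = 3
Minimum is 3, achieved by columns X, Z (tied).
Each of X or Z is a minimax strategy.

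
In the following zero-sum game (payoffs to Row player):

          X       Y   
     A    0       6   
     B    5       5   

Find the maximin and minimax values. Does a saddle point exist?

Maximin = 5, Minimax = 5, Saddle: True

Work:
Row minimums: [0, 5] → maximin = 5
Column maximums: [5, 6] → minimax = 5
Saddle point exists! Game value = 5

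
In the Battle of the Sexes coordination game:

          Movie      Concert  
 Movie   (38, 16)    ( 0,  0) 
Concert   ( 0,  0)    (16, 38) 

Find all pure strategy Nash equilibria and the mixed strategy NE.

Pure NE: (Movie, Movie) and (Concert, Concert); Mixed NE: p = 0.7037, q = 0.2963

Work:
Check pure NE:
(Movie, Movie): (38, 16) - no unilateral deviation beneficial
(Concert, Concert): (16, 38) - no unilateral deviation beneficial
Mixed NE: P1 plays Movie with p = 0.7037, P2 plays Movie with q = 0.2963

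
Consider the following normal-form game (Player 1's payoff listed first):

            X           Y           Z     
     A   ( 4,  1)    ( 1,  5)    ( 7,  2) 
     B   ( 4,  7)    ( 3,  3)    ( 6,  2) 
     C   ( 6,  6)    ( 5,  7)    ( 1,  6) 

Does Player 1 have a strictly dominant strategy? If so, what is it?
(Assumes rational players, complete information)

No strictly dominant strategy exists for Player 1

Work:
A strategy strictly dominates another if it gives a strictly higher payoff against every opponent action. Compare each pair of P1's strategies column-by-column:
  A vs B: [4 vs 4, 1 vs 3, 7 vs 6] → A does not strictly dominate B (column X: 4 ≤ 4)
  A vs C: [4 vs 6, 1 vs 5, 7 vs 1] → A does not strictly dominate C (column X: 4 ≤ 6)
  B vs A: [4 vs 4, 3 vs 1, 6 vs 7] → B does not strictly dominate A (column X: 4 ≤ 4)
  B vs C: [4 vs 6, 3 vs 5, 6 vs 1] → B does not strictly dominate C (column X: 4 ≤ 6)
  C vs A: [6 vs 4, 5 vs 1, 1 vs 7] → C does not strictly dominate A (column Z: 1 ≤ 7)
  C vs B: [6 vs 4, 5 vs 3, 1 vs 6] → C does not strictly dominate B (column Z: 1 ≤ 6)
No single strategy strictly dominates all others → no strictly dominant strategy.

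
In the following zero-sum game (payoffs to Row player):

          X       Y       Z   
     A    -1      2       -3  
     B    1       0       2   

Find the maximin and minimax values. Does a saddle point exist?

Maximin = 0, Minimax = 1, Saddle: False

Work:
Row minimums: [-3, 0] → maximin = 0
Column maximums: [1, 2, 2] → minimax = 1
No saddle point (maximin ≠ minimax). Mixed strategy needed.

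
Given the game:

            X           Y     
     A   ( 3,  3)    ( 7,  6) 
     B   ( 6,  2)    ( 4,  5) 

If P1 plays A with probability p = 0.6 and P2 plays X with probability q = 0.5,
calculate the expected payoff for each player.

E[P1] = 5.0, E[P2] = 4.1

Work:
E[P1] = p·q·π₁(A,X) + p·(1-q)·π₁(A,Y) + (1-p)·q·π₁(B,X) + (1-p)·(1-q)·π₁(B,Y)
= 0.6·0.5·3 + 0.6·0.5·7 + 0.4·0.5·6 + 0.4·0.5·4
= 5.0

E[P2] = 4.1 (similar calculation)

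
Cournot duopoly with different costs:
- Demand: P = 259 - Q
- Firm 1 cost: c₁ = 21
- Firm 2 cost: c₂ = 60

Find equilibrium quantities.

q₁* = 92.33, q₂* = 53.33

Work:
Reaction: q₁ = (259 - 21 - q₂)/2
Reaction: q₂ = (259 - 60 - q₁)/2
Solve simultaneously:
q₁* = (259 - 2×21 + 60)/3 = 92.33
q₂* = (259 - 2×60 + 21)/3 = 53.33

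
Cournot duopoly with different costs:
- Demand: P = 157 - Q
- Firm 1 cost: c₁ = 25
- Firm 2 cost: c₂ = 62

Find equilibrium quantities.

q₁* = 56.33, q₂* = 19.33

Work:
Reaction: q₁ = (157 - 25 - q₂)/2
Reaction: q₂ = (157 - 62 - q₁)/2
Solve simultaneously:
q₁* = (157 - 2×25 + 62)/3 = 56.33
q₂* = (157 - 2×62 + 25)/3 = 19.33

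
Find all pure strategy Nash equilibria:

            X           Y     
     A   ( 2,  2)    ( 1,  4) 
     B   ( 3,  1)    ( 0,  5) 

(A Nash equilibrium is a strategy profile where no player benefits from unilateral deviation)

Nash equilibrium: (A, Y)

Work:
Best responses:
  P1 vs X: payoffs [2, 3] → best response B (payoff 3)
  P1 vs Y: payoffs [1, 0] → best response A (payoff 1)
  P2 vs A: payoffs [2, 4] → best response Y (payoff 4)
  P2 vs B: payoffs [1, 5] → best response Y (payoff 5)
Mutual best responses: (A,Y) → Nash equilibria.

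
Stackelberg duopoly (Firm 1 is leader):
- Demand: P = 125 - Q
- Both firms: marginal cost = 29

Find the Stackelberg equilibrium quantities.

q₁* (leader) = 48.0, q₂* (follower) = 24.0

Work:
Follower's reaction: q₂ = (a - c - q₁)/2
Leader substitutes: π₁ = q₁·(a - q₁ - (a-c-q₁)/2 - c)
FOC: q₁* = (125 - 29)/2 = 48.00
Then: q₂* = (125 - 29 - 48.0)/2 = 24.00
Leader has first-mover advantage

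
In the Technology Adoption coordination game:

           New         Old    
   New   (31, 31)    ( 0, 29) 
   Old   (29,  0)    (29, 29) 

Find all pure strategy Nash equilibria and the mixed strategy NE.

Pure NE: (New, New) and (Old, Old); Mixed NE: p = 0.9355, q = 0.9355

Work:
Check pure NE:
(New, New): (31, 31) - no unilateral deviation beneficial
(Old, Old): (29, 29) - no unilateral deviation beneficial
Mixed NE: P1 plays New with p = 0.9355, P2 plays New with q = 0.9355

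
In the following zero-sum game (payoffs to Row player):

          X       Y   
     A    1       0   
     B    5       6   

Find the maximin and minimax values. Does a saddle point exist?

Maximin = 5, Minimax = 5, Saddle: True

Work:
Row minimums: [0, 5] → maximin = 5
Column maximums: [5, 6] → minimax = 5
Saddle point exists! Game value = 5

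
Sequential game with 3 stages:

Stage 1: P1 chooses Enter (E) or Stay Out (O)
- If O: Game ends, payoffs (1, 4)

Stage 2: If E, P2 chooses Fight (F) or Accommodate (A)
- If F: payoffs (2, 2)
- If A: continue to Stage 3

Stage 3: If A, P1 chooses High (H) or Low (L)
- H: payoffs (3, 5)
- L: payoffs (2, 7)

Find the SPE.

SPE: (E, A, H); Outcome (3, 5)

Work:
Stage 3: P1 chooses H (3 vs 2)
Stage 2: P2: F->2, A->5 (anticipating H). Choose A
Stage 1: P1: O->1, E->3 (anticipating A, H). Choose E
SPE path: E -> A -> H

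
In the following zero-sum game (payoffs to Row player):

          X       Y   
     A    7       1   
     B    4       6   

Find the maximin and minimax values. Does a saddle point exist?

Maximin = 4, Minimax = 6, Saddle: False

Work:
Row minimums: [1, 4] → maximin = 4
Column maximums: [7, 6] → minimax = 6
No saddle point (maximin ≠ minimax). Mixed strategy needed.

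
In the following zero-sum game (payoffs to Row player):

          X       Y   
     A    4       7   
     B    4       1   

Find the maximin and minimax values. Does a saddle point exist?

Maximin = 4, Minimax = 4, Saddle: True

Work:
Row minimums: [4, 1] → maximin = 4
Column maximums: [4, 7] → minimax = 4
Saddle point exists! Game value = 4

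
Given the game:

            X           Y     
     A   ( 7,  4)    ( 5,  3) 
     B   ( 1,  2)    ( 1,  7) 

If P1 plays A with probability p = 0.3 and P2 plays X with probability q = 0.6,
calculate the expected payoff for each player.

E[P1] = 2.56, E[P2] = 3.88

Work:
E[P1] = p·q·π₁(A,X) + p·(1-q)·π₁(A,Y) + (1-p)·q·π₁(B,X) + (1-p)·(1-q)·π₁(B,Y)
= 0.3·0.6·7 + 0.3·0.4·5 + 0.7·0.6·1 + 0.7·0.4·1
= 2.56

E[P2] = 3.88 (similar calculation)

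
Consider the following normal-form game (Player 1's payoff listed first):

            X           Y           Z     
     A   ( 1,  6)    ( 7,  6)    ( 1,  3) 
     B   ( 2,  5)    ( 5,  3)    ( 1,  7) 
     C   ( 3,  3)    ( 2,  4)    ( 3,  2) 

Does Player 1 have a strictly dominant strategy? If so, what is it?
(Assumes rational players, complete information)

No strictly dominant strategy exists for Player 1

Work:
A strategy strictly dominates another if it gives a strictly higher payoff against every opponent action. Compare each pair of P1's strategies column-by-column:
  A vs B: [1 vs 2, 7 vs 5, 1 vs 1] → A does not strictly dominate B (column X: 1 ≤ 2)
  A vs C: [1 vs 3, 7 vs 2, 1 vs 3] → A does not strictly dominate C (column X: 1 ≤ 3)
  B vs A: [2 vs 1, 5 vs 7, 1 vs 1] → B does not strictly dominate A (column Y: 5 ≤ 7)
  B vs C: [2 vs 3, 5 vs 2, 1 vs 3] → B does not strictly dominate C (column X: 2 ≤ 3)
  C vs A: [3 vs 1, 2 vs 7, 3 vs 1] → C does not strictly dominate A (column Y: 2 ≤ 7)
  C vs B: [3 vs 2, 2 vs 5, 3 vs 1] → C does not strictly dominate B (column Y: 2 ≤ 5)
No single strategy strictly dominates all others → no strictly dominant strategy.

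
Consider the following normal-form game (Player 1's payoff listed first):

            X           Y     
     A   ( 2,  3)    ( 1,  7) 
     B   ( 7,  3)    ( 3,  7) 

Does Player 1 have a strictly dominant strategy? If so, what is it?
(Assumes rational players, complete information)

Yes, Player 1's strictly dominant strategy is B

Work:
A strategy strictly dominates another if it gives a strictly higher payoff against every opponent action. Compare each pair of P1's strategies column-by-column:
  A vs B: [2 vs 7, 1 vs 3] → A does not strictly dominate B (column X: 2 ≤ 7)
  B vs A: [7 vs 2, 3 vs 1] → B strictly dominates A
B strictly dominates every other strategy → strictly dominant.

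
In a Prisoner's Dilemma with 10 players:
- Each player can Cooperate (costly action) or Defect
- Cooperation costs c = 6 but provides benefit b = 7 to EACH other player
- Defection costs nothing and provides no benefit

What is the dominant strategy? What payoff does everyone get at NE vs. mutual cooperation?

Dominant: Defect; NE payoff = 0; Coop payoff = 57

Work:
Defect dominates (saves cost c = 6, benefit to others is external)
NE: All defect → everyone gets 0
If all cooperate: each receives (9)×7 - 6 = 57
Social dilemma: 57 > 0 but NE gives 0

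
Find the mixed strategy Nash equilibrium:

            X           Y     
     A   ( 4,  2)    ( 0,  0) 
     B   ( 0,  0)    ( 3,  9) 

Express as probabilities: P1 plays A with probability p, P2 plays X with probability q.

p = 0.8182, q = 0.4286

Work:
Find probabilities that make opponent indifferent:
P2 chooses q to make P1 indifferent between A and B
P1 chooses p to make P2 indifferent between X and Y
Mixed NE: P1 plays (A: 0.8182, B: 0.1818), P2 plays (X: 0.4286, Y: 0.5714)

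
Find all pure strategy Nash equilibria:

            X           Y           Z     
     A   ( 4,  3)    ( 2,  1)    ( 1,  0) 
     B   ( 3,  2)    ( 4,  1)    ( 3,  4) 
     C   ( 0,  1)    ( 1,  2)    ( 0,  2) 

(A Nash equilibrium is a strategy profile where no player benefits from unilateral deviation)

Nash equilibrium: (A, X), (B, Z)

Work:
Best responses:
  P1 vs X: payoffs [4, 3, 0] → best response A (payoff 4)
  P1 vs Y: payoffs [2, 4, 1] → best response B (payoff 4)
  P1 vs Z: payoffs [1, 3, 0] → best response B (payoff 3)
  P2 vs A: payoffs [3, 1, 0] → best response X (payoff 3)
  P2 vs B: payoffs [2, 1, 4] → best response Z (payoff 4)
  P2 vs C: payoffs [1, 2, 2] → best response Y/Z (payoff 2)
Mutual best responses: (A,X), (B,Z) → Nash equilibria.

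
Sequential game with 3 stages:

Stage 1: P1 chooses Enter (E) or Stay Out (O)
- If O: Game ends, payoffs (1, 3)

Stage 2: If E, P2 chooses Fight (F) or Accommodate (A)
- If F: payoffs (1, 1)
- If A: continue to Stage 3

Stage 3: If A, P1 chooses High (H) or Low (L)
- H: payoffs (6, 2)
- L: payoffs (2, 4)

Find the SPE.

SPE: (E, A, H); Outcome (6, 2)

Work:
Stage 3: P1 chooses H (6 vs 2)
Stage 2: P2: F->1, A->2 (anticipating H). Choose A
Stage 1: P1: O->1, E->6 (anticipating A, H). Choose E
SPE path: E -> A -> H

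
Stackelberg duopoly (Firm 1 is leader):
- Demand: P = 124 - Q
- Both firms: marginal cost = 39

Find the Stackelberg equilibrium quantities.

q₁* (leader) = 42.5, q₂* (follower) = 21.25

Work:
Follower's reaction: q₂ = (a - c - q₁)/2
Leader substitutes: π₁ = q₁·(a - q₁ - (a-c-q₁)/2 - c)
FOC: q₁* = (124 - 39)/2 = 42.50
Then: q₂* = (124 - 39 - 42.5)/2 = 21.25
Leader has first-mover advantage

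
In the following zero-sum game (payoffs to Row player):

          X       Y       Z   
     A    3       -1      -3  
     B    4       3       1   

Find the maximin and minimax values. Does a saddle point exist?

Maximin = 1, Minimax = 1, Saddle: True

Work:
Row minimums: [-3, 1] → maximin = 1
Column maximums: [4, 3, 1] → minimax = 1
Saddle point exists! Game value = 1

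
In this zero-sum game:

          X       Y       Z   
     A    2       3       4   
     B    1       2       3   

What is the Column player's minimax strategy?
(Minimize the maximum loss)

Column should play X, value = 2

Work:
Column player minimizes Row's maximum payoff:
Column X: max payoff to Row = 2
Column Y: max payoff to Row = 3
Column Z: max payoff to Row = 4
Minimum is 2, achieved by column X.
Minimax strategy: X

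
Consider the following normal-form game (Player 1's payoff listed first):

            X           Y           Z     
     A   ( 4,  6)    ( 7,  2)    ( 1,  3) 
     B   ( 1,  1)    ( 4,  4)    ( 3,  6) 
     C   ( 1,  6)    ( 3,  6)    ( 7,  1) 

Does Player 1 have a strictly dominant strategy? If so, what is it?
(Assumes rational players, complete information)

No strictly dominant strategy exists for Player 1

Work:
A strategy strictly dominates another if it gives a strictly higher payoff against every opponent action. Compare each pair of P1's strategies column-by-column:
  A vs B: [4 vs 1, 7 vs 4, 1 vs 3] → A does not strictly dominate B (column Z: 1 ≤ 3)
  A vs C: [4 vs 1, 7 vs 3, 1 vs 7] → A does not strictly dominate C (column Z: 1 ≤ 7)
  B vs A: [1 vs 4, 4 vs 7, 3 vs 1] → B does not strictly dominate A (column X: 1 ≤ 4)
  B vs C: [1 vs 1, 4 vs 3, 3 vs 7] → B does not strictly dominate C (column X: 1 ≤ 1)
  C vs A: [1 vs 4, 3 vs 7, 7 vs 1] → C does not strictly dominate A (column X: 1 ≤ 4)
  C vs B: [1 vs 1, 3 vs 4, 7 vs 3] → C does not strictly dominate B (column X: 1 ≤ 1)
No single strategy strictly dominates all others → no strictly dominant strategy.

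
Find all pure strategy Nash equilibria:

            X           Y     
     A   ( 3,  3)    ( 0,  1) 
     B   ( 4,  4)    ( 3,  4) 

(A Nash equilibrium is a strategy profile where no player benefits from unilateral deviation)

Nash equilibrium: (B, X), (B, Y)

Work:
Best responses:
  P1 vs X: payoffs [3, 4] → best response B (payoff 4)
  P1 vs Y: payoffs [0, 3] → best response B (payoff 3)
  P2 vs A: payoffs [3, 1] → best response X (payoff 3)
  P2 vs B: payoffs [4, 4] → best response X/Y (payoff 4)
Mutual best responses: (B,X), (B,Y) → Nash equilibria.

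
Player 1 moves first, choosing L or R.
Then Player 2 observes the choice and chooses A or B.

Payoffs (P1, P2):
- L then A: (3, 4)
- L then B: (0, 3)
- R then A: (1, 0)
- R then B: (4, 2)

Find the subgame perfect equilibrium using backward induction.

P1 plays R, P2 plays A after L and B after R; Payoff (4, 2)

Work:
Backward induction:
After L: P2 chooses A → P1 gets 3
After R: P2 chooses B → P1 gets 4
P1 chooses R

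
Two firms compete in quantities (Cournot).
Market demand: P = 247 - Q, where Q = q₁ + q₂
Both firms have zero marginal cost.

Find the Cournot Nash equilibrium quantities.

q₁* = q₂* = 82.33; P* = 82.33

Work:
Profit: π_i = P·q_i = (a - q_i - q_j)·q_i
FOC: ∂π_i/∂q_i = a - 2q_i - q_j = 0
Reaction function: q_i = (247 - q_j)/2
Symmetry: q* = 247/3 = 82.33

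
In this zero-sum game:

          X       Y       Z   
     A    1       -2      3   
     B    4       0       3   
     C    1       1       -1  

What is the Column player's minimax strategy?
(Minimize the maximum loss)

Column should play Y, value = 1

Work:
Column player minimizes Row's maximum payoff:
Column X: max payoff to Row = 4
Column Y: max payoff to Row = 1
Column Z: max payoff to Row = 3
Minimum is 1, achieved by column Y.
Minimax strategy: Y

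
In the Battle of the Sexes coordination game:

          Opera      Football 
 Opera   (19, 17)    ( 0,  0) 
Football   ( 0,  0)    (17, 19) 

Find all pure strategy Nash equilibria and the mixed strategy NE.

Pure NE: (Opera, Opera) and (Football, Football); Mixed NE: p = 0.5278, q = 0.4722

Work:
Check pure NE:
(Opera, Opera): (19, 17) - no unilateral deviation beneficial
(Football, Football): (17, 19) - no unilateral deviation beneficial
Mixed NE: P1 plays Opera with p = 0.5278, P2 plays Opera with q = 0.4722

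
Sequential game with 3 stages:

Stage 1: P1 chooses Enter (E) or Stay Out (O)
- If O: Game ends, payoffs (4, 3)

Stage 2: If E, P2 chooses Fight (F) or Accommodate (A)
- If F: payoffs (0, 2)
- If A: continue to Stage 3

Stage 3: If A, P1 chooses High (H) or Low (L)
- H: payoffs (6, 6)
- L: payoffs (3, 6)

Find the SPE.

SPE: (E, A, H); Outcome (6, 6)

Work:
Stage 3: P1 chooses H (6 vs 3)
Stage 2: P2: F->2, A->6 (anticipating H). Choose A
Stage 1: P1: O->4, E->6 (anticipating A, H). Choose E
SPE path: E -> A -> H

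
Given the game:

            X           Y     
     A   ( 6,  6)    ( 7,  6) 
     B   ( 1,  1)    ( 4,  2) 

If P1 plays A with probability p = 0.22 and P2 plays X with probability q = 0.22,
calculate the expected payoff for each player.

E[P1] = 4.0968, E[P2] = 2.7084

Work:
E[P1] = p·q·π₁(A,X) + p·(1-q)·π₁(A,Y) + (1-p)·q·π₁(B,X) + (1-p)·(1-q)·π₁(B,Y)
= 0.22·0.22·6 + 0.22·0.78·7 + 0.78·0.22·1 + 0.78·0.78·4
= 4.0968

E[P2] = 2.7084 (similar calculation)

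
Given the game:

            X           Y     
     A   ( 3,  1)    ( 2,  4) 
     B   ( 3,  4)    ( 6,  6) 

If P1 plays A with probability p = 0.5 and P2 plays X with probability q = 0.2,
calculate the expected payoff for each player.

E[P1] = 3.8, E[P2] = 4.5

Work:
E[P1] = p·q·π₁(A,X) + p·(1-q)·π₁(A,Y) + (1-p)·q·π₁(B,X) + (1-p)·(1-q)·π₁(B,Y)
= 0.5·0.2·3 + 0.5·0.8·2 + 0.5·0.2·3 + 0.5·0.8·6
= 3.8

E[P2] = 4.5 (similar calculation)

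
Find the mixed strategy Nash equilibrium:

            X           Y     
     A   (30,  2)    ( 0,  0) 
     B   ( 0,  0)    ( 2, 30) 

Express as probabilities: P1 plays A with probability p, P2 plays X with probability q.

p = 0.9375, q = 0.0625

Work:
Find probabilities that make opponent indifferent:
P2 chooses q to make P1 indifferent between A and B
P1 chooses p to make P2 indifferent between X and Y
Mixed NE: P1 plays (A: 0.9375, B: 0.0625), P2 plays (X: 0.0625, Y: 0.9375)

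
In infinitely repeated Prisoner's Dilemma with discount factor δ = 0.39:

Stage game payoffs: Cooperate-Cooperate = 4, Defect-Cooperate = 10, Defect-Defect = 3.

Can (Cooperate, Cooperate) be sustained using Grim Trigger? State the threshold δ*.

δ* = 0.8571; since δ = 0.39 < 0.8571, cooperation cannot be sustained

Work:
For Grim Trigger:
Cooperate forever: 4/(1-δ)
Defect then punished: 10 + 3·δ/(1-δ)
Need: 4/(1-δ) ≥ 10 + 3·δ/(1-δ)
Solving: δ ≥ (T-R)/(T-P) = (10-4)/(10-3) = 0.8571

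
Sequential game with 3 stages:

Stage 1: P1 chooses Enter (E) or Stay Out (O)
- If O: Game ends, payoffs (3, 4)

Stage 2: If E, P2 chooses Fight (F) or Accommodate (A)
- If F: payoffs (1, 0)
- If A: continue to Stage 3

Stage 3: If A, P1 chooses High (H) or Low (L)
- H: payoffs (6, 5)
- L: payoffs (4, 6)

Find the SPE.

SPE: (E, A, H); Outcome (6, 5)

Work:
Stage 3: P1 chooses H (6 vs 4)
Stage 2: P2: F->0, A->5 (anticipating H). Choose A
Stage 1: P1: O->3, E->6 (anticipating A, H). Choose E
SPE path: E -> A -> H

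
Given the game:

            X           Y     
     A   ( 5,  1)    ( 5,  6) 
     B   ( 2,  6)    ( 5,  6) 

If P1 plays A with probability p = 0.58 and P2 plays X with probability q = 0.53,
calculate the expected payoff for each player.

E[P1] = 4.3322, E[P2] = 4.463

Work:
E[P1] = p·q·π₁(A,X) + p·(1-q)·π₁(A,Y) + (1-p)·q·π₁(B,X) + (1-p)·(1-q)·π₁(B,Y)
= 0.58·0.53·5 + 0.58·0.47·5 + 0.42·0.53·2 + 0.42·0.47·5
= 4.3322

E[P2] = 4.463 (similar calculation)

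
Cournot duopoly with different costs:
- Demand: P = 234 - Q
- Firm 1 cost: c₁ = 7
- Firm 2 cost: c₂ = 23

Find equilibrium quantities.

q₁* = 81.0, q₂* = 65.0

Work:
Reaction: q₁ = (234 - 7 - q₂)/2
Reaction: q₂ = (234 - 23 - q₁)/2
Solve simultaneously:
q₁* = (234 - 2×7 + 23)/3 = 81.0
q₂* = (234 - 2×23 + 7)/3 = 65.0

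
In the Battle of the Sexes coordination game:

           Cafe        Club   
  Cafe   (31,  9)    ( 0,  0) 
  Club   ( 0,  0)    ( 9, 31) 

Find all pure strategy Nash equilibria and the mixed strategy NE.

Pure NE: (Cafe, Cafe) and (Club, Club); Mixed NE: p = 0.775, q = 0.225

Work:
Check pure NE:
(Cafe, Cafe): (31, 9) - no unilateral deviation beneficial
(Club, Club): (9, 31) - no unilateral deviation beneficial
Mixed NE: P1 plays Cafe with p = 0.775, P2 plays Cafe with q = 0.225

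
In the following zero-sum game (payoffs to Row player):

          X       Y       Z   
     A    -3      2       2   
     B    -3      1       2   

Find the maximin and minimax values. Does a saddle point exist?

Maximin = -3, Minimax = -3, Saddle: True

Work:
Row minimums: [-3, -3] → maximin = -3
Column maximums: [-3, 2, 2] → minimax = -3
Saddle point exists! Game value = -3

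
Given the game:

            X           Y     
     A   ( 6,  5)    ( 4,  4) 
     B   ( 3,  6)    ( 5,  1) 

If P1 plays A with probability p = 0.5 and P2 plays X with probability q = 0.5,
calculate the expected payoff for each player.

E[P1] = 4.5, E[P2] = 4.0

Work:
E[P1] = p·q·π₁(A,X) + p·(1-q)·π₁(A,Y) + (1-p)·q·π₁(B,X) + (1-p)·(1-q)·π₁(B,Y)
= 0.5·0.5·6 + 0.5·0.5·4 + 0.5·0.5·3 + 0.5·0.5·5
= 4.5

E[P2] = 4.0 (similar calculation)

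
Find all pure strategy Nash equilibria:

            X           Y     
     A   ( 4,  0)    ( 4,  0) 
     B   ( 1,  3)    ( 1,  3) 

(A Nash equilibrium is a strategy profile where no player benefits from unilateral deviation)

Nash equilibrium: (A, X), (A, Y)

Work:
Best responses:
  P1 vs X: payoffs [4, 1] → best response A (payoff 4)
  P1 vs Y: payoffs [4, 1] → best response A (payoff 4)
  P2 vs A: payoffs [0, 0] → best response X/Y (payoff 0)
  P2 vs B: payoffs [3, 3] → best response X/Y (payoff 3)
Mutual best responses: (A,X), (A,Y) → Nash equilibria.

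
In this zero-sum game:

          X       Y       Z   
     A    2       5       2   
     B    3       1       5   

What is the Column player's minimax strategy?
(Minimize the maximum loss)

Column should play X, value = 3

Work:
Column player minimizes Row's maximum payoff:
Column X: max payoff to Row = 3
Column Y: max payoff to Row = 5
Column Z: max payoff to Row = 5
Minimum is 3, achieved by column X.
Minimax strategy: X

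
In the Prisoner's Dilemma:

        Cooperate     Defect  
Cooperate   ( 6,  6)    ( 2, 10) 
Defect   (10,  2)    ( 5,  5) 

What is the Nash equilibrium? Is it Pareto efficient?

(Defect, Defect) is NE; not Pareto efficient

Work:
Defect dominates Cooperate for both players:
If P2 cooperates: Defect (10) > Cooperate (6)
If P2 defects: Defect (5) > Cooperate (2)
NE: (Defect, Defect) with payoff (5, 5)
But (Cooperate, Cooperate) = (6, 6) Pareto dominates (5, 5)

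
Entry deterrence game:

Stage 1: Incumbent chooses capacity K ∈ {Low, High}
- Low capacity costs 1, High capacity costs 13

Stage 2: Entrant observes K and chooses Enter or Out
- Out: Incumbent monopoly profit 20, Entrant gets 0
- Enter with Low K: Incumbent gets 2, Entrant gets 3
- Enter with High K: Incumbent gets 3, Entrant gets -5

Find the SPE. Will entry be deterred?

SPE: (High, Enter|Low, Out|High); Entry deterred. Incumbent net profit = 7

Work:
After Low K: Entrant enters (3 > 0)
After High K: Entrant stays out (-5 < 0)
Incumbent: Low → 2−1=1, High → 20−13=7
Incumbent chooses High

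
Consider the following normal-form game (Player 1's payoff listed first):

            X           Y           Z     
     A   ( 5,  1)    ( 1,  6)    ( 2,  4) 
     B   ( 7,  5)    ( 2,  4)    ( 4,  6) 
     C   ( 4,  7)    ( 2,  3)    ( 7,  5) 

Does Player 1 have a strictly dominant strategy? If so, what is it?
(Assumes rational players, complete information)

No strictly dominant strategy exists for Player 1

Work:
A strategy strictly dominates another if it gives a strictly higher payoff against every opponent action. Compare each pair of P1's strategies column-by-column:
  A vs B: [5 vs 7, 1 vs 2, 2 vs 4] → A does not strictly dominate B (column X: 5 ≤ 7)
  A vs C: [5 vs 4, 1 vs 2, 2 vs 7] → A does not strictly dominate C (column Y: 1 ≤ 2)
  B vs A: [7 vs 5, 2 vs 1, 4 vs 2] → B strictly dominates A
  B vs C: [7 vs 4, 2 vs 2, 4 vs 7] → B does not strictly dominate C (column Y: 2 ≤ 2)
  C vs A: [4 vs 5, 2 vs 1, 7 vs 2] → C does not strictly dominate A (column X: 4 ≤ 5)
  C vs B: [4 vs 7, 2 vs 2, 7 vs 4] → C does not strictly dominate B (column X: 4 ≤ 7)
No single strategy strictly dominates all others → no strictly dominant strategy.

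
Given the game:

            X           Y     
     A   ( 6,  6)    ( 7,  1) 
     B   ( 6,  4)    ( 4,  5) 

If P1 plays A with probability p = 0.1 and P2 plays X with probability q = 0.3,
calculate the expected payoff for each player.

E[P1] = 4.81, E[P2] = 4.48

Work:
E[P1] = p·q·π₁(A,X) + p·(1-q)·π₁(A,Y) + (1-p)·q·π₁(B,X) + (1-p)·(1-q)·π₁(B,Y)
= 0.1·0.3·6 + 0.1·0.7·7 + 0.9·0.3·6 + 0.9·0.7·4
= 4.81

E[P2] = 4.48 (similar calculation)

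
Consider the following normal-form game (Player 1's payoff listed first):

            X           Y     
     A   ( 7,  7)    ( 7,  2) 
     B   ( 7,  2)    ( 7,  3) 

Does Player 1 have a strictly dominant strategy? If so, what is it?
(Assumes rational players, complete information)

No strictly dominant strategy exists for Player 1

Work:
A strategy strictly dominates another if it gives a strictly higher payoff against every opponent action. Compare each pair of P1's strategies column-by-column:
  A vs B: [7 vs 7, 7 vs 7] → A does not strictly dominate B (column X: 7 ≤ 7)
  B vs A: [7 vs 7, 7 vs 7] → B does not strictly dominate A (column X: 7 ≤ 7)
No single strategy strictly dominates all others → no strictly dominant strategy.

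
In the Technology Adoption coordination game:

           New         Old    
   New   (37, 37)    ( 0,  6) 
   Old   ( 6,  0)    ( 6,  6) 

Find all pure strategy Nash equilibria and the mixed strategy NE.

Pure NE: (New, New) and (Old, Old); Mixed NE: p = 0.1622, q = 0.1622

Work:
Check pure NE:
(New, New): (37, 37) - no unilateral deviation beneficial
(Old, Old): (6, 6) - no unilateral deviation beneficial
Mixed NE: P1 plays New with p = 0.1622, P2 plays New with q = 0.1622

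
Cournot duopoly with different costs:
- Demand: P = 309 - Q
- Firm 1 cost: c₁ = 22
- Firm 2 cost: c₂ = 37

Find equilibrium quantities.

q₁* = 100.67, q₂* = 85.67

Work:
Reaction: q₁ = (309 - 22 - q₂)/2
Reaction: q₂ = (309 - 37 - q₁)/2
Solve simultaneously:
q₁* = (309 - 2×22 + 37)/3 = 100.67
q₂* = (309 - 2×37 + 22)/3 = 85.67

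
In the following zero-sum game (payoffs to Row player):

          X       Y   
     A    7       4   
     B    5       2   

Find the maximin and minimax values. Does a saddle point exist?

Maximin = 4, Minimax = 4, Saddle: True

Work:
Row minimums: [4, 2] → maximin = 4
Column maximums: [7, 4] → minimax = 4
Saddle point exists! Game value = 4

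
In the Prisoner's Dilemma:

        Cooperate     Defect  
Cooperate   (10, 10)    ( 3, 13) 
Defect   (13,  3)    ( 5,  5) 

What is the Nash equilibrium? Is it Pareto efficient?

(Defect, Defect) is NE; not Pareto efficient

Work:
Defect dominates Cooperate for both players:
If P2 cooperates: Defect (13) > Cooperate (10)
If P2 defects: Defect (5) > Cooperate (3)
NE: (Defect, Defect) with payoff (5, 5)
But (Cooperate, Cooperate) = (10, 10) Pareto dominates (5, 5)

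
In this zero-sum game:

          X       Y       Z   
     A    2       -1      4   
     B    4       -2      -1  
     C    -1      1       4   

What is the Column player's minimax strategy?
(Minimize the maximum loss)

Column should play Y, value = 1

Work:
Column player minimizes Row's maximum payoff:
Column X: max payoff to Row = 4
Column Y: max payoff to Row = 1
Column Z: max payoff to Row = 4
Minimum is 1, achieved by column Y.
Minimax strategy: Y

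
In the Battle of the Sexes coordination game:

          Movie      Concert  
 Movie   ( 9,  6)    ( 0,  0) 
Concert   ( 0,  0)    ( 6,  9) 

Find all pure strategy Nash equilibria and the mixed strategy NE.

Pure NE: (Movie, Movie) and (Concert, Concert); Mixed NE: p = 0.6, q = 0.4

Work:
Check pure NE:
(Movie, Movie): (9, 6) - no unilateral deviation beneficial
(Concert, Concert): (6, 9) - no unilateral deviation beneficial
Mixed NE: P1 plays Movie with p = 0.6, P2 plays Movie with q = 0.4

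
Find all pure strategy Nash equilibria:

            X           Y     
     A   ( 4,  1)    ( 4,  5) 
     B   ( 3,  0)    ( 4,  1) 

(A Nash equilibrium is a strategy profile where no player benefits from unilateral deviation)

Nash equilibrium: (A, Y), (B, Y)

Work:
Best responses:
  P1 vs X: payoffs [4, 3] → best response A (payoff 4)
  P1 vs Y: payoffs [4, 4] → best response A/B (payoff 4)
  P2 vs A: payoffs [1, 5] → best response Y (payoff 5)
  P2 vs B: payoffs [0, 1] → best response Y (payoff 1)
Mutual best responses: (A,Y), (B,Y) → Nash equilibria.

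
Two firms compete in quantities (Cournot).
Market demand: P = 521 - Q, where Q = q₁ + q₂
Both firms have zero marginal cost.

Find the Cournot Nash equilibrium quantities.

q₁* = q₂* = 173.67; P* = 173.67

Work:
Profit: π_i = P·q_i = (a - q_i - q_j)·q_i
FOC: ∂π_i/∂q_i = a - 2q_i - q_j = 0
Reaction function: q_i = (521 - q_j)/2
Symmetry: q* = 521/3 = 173.67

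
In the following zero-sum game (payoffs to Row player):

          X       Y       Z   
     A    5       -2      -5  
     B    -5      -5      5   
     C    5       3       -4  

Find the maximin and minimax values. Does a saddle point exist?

Maximin = -4, Minimax = 3, Saddle: False

Work:
Row minimums: [-5, -5, -4] → maximin = -4
Column maximums: [5, 3, 5] → minimax = 3
No saddle point (maximin ≠ minimax). Mixed strategy needed.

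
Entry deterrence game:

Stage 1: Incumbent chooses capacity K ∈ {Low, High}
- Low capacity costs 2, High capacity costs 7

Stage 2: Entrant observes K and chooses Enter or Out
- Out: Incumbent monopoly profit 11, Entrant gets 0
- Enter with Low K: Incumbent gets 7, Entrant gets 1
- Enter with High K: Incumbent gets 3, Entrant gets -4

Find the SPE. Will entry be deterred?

SPE: (Low, Enter|Low, Out|High); Entry not deterred. Incumbent net profit = 5, Entrant gets 1

Work:
After Low K: Entrant enters (1 > 0)
After High K: Entrant stays out (-4 < 0)
Incumbent: Low → 7−2=5, High → 11−7=4
Incumbent chooses Low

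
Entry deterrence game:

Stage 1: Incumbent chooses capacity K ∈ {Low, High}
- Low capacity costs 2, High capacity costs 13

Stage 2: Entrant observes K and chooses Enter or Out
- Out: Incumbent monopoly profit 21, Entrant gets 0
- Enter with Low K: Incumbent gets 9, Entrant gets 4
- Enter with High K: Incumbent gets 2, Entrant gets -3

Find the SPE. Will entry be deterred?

SPE: (High, Enter|Low, Out|High); Entry deterred. Incumbent net profit = 8

Work:
After Low K: Entrant enters (4 > 0)
After High K: Entrant stays out (-3 < 0)
Incumbent: Low → 9−2=7, High → 21−13=8
Incumbent chooses High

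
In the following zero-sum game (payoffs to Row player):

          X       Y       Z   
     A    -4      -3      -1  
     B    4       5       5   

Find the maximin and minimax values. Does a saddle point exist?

Maximin = 4, Minimax = 4, Saddle: True

Work:
Row minimums: [-4, 4] → maximin = 4
Column maximums: [4, 5, 5] → minimax = 4
Saddle point exists! Game value = 4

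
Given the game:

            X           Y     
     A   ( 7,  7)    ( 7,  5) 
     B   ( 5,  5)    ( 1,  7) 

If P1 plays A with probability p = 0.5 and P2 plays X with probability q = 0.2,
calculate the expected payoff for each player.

E[P1] = 4.4, E[P2] = 6.0

Work:
E[P1] = p·q·π₁(A,X) + p·(1-q)·π₁(A,Y) + (1-p)·q·π₁(B,X) + (1-p)·(1-q)·π₁(B,Y)
= 0.5·0.2·7 + 0.5·0.8·7 + 0.5·0.2·5 + 0.5·0.8·1
= 4.4

E[P2] = 6.0 (similar calculation)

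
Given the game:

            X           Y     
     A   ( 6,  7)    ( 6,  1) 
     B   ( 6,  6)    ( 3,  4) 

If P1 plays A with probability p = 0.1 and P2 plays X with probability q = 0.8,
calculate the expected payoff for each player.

E[P1] = 5.46, E[P2] = 5.62

Work:
E[P1] = p·q·π₁(A,X) + p·(1-q)·π₁(A,Y) + (1-p)·q·π₁(B,X) + (1-p)·(1-q)·π₁(B,Y)
= 0.1·0.8·6 + 0.1·0.2·6 + 0.9·0.8·6 + 0.9·0.2·3
= 5.46

E[P2] = 5.62 (similar calculation)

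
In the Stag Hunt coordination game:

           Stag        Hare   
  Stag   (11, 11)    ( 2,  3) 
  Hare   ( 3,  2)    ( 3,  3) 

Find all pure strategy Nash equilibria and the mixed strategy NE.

Pure NE: (Stag, Stag) and (Hare, Hare); Mixed NE: p = 0.1111, q = 0.1111

Work:
Check pure NE:
(Stag, Stag): (11, 11) - no unilateral deviation beneficial
(Hare, Hare): (3, 3) - no unilateral deviation beneficial
Mixed NE: P1 plays Stag with p = 0.1111, P2 plays Stag with q = 0.1111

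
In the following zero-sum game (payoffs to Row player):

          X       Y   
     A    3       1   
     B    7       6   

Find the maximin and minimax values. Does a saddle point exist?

Maximin = 6, Minimax = 6, Saddle: True

Work:
Row minimums: [1, 6] → maximin = 6
Column maximums: [7, 6] → minimax = 6
Saddle point exists! Game value = 6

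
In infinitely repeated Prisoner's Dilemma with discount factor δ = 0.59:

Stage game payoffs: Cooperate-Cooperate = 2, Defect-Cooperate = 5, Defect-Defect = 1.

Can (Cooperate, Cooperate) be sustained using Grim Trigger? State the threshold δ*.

δ* = 0.75; since δ = 0.59 < 0.75, cooperation cannot be sustained

Work:
For Grim Trigger:
Cooperate forever: 2/(1-δ)
Defect then punished: 5 + 1·δ/(1-δ)
Need: 2/(1-δ) ≥ 5 + 1·δ/(1-δ)
Solving: δ ≥ (T-R)/(T-P) = (5-2)/(5-1) = 0.75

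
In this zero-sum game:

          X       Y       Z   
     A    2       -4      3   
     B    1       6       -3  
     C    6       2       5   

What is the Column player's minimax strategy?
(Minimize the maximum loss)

Column should play Z, value = 5

Work:
Column player minimizes Row's maximum payoff:
Column X: max payoff to Row = 6
Column Y: max payoff to Row = 6
Column Z: max payoff to Row = 5
Minimum is 5, achieved by column Z.
Minimax strategy: Z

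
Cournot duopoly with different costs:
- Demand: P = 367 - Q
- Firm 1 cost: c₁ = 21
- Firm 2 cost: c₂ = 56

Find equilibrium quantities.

q₁* = 127.0, q₂* = 92.0

Work:
Reaction: q₁ = (367 - 21 - q₂)/2
Reaction: q₂ = (367 - 56 - q₁)/2
Solve simultaneously:
q₁* = (367 - 2×21 + 56)/3 = 127.0
q₂* = (367 - 2×56 + 21)/3 = 92.0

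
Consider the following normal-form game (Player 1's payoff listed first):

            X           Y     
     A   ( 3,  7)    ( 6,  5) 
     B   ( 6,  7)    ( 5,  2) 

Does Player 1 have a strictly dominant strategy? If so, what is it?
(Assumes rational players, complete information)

No strictly dominant strategy exists for Player 1

Work:
A strategy strictly dominates another if it gives a strictly higher payoff against every opponent action. Compare each pair of P1's strategies column-by-column:
  A vs B: [3 vs 6, 6 vs 5] → A does not strictly dominate B (column X: 3 ≤ 6)
  B vs A: [6 vs 3, 5 vs 6] → B does not strictly dominate A (column Y: 5 ≤ 6)
No single strategy strictly dominates all others → no strictly dominant strategy.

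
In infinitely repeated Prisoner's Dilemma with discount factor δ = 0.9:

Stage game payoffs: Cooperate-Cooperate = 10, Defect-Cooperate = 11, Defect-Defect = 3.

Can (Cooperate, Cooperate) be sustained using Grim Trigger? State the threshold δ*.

δ* = 0.125; since δ = 0.9 ≥ 0.125, cooperation can be sustained

Work:
For Grim Trigger:
Cooperate forever: 10/(1-δ)
Defect then punished: 11 + 3·δ/(1-δ)
Need: 10/(1-δ) ≥ 11 + 3·δ/(1-δ)
Solving: δ ≥ (T-R)/(T-P) = (11-10)/(11-3) = 0.125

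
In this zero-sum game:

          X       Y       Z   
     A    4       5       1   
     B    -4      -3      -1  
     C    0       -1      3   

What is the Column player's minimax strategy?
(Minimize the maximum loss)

Column should play Z, value = 3

Work:
Column player minimizes Row's maximum payoff:
Column X: max payoff to Row = 4
Column Y: max payoff to Row = 5
Column Z: max payoff to Row = 3
Minimum is 3, achieved by column Z.
Minimax strategy: Z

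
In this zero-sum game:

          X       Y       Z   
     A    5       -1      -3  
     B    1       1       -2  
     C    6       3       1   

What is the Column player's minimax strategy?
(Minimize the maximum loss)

Column should play Z, value = 1

Work:
Column player minimizes Row's maximum payoff:
Column X: max payoff to Row = 6
Column Y: max payoff to Row = 3
Column Z: max payoff to Row = 1
Minimum is 1, achieved by column Z.
Minimax strategy: Z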